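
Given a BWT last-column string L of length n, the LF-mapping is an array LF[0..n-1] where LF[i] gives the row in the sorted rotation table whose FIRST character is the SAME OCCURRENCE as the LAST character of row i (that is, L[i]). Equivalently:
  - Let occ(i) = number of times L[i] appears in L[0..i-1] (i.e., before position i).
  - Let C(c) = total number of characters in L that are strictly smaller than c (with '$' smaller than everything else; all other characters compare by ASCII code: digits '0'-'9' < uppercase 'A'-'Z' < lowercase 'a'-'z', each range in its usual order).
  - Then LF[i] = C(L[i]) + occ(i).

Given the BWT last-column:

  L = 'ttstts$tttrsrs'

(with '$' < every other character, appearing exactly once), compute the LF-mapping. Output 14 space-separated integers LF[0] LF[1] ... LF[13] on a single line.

Answer: 7 8 3 9 10 4 0 11 12 13 1 5 2 6

Derivation:
Char counts: '$':1, 'r':2, 's':4, 't':7
C (first-col start): C('$')=0, C('r')=1, C('s')=3, C('t')=7
L[0]='t': occ=0, LF[0]=C('t')+0=7+0=7
L[1]='t': occ=1, LF[1]=C('t')+1=7+1=8
L[2]='s': occ=0, LF[2]=C('s')+0=3+0=3
L[3]='t': occ=2, LF[3]=C('t')+2=7+2=9
L[4]='t': occ=3, LF[4]=C('t')+3=7+3=10
L[5]='s': occ=1, LF[5]=C('s')+1=3+1=4
L[6]='$': occ=0, LF[6]=C('$')+0=0+0=0
L[7]='t': occ=4, LF[7]=C('t')+4=7+4=11
L[8]='t': occ=5, LF[8]=C('t')+5=7+5=12
L[9]='t': occ=6, LF[9]=C('t')+6=7+6=13
L[10]='r': occ=0, LF[10]=C('r')+0=1+0=1
L[11]='s': occ=2, LF[11]=C('s')+2=3+2=5
L[12]='r': occ=1, LF[12]=C('r')+1=1+1=2
L[13]='s': occ=3, LF[13]=C('s')+3=3+3=6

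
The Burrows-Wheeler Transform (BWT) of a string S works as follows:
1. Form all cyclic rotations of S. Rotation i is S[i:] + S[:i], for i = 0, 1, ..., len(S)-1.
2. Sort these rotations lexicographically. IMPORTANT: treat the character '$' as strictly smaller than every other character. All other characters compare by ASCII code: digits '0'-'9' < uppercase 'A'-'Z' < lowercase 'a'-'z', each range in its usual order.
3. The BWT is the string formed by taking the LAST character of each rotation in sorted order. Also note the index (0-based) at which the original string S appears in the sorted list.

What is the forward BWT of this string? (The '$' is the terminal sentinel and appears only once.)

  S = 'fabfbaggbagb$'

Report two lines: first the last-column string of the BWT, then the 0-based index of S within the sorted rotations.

All 13 rotations (rotation i = S[i:]+S[:i]):
  rot[0] = fabfbaggbagb$
  rot[1] = abfbaggbagb$f
  rot[2] = bfbaggbagb$fa
  rot[3] = fbaggbagb$fab
  rot[4] = baggbagb$fabf
  rot[5] = aggbagb$fabfb
  rot[6] = ggbagb$fabfba
  rot[7] = gbagb$fabfbag
  rot[8] = bagb$fabfbagg
  rot[9] = agb$fabfbaggb
  rot[10] = gb$fabfbaggba
  rot[11] = b$fabfbaggbag
  rot[12] = $fabfbaggbagb
Sorted (with $ < everything):
  sorted[0] = $fabfbaggbagb  (last char: 'b')
  sorted[1] = abfbaggbagb$f  (last char: 'f')
  sorted[2] = agb$fabfbaggb  (last char: 'b')
  sorted[3] = aggbagb$fabfb  (last char: 'b')
  sorted[4] = b$fabfbaggbag  (last char: 'g')
  sorted[5] = bagb$fabfbagg  (last char: 'g')
  sorted[6] = baggbagb$fabf  (last char: 'f')
  sorted[7] = bfbaggbagb$fa  (last char: 'a')
  sorted[8] = fabfbaggbagb$  (last char: '$')
  sorted[9] = fbaggbagb$fab  (last char: 'b')
  sorted[10] = gb$fabfbaggba  (last char: 'a')
  sorted[11] = gbagb$fabfbag  (last char: 'g')
  sorted[12] = ggbagb$fabfba  (last char: 'a')
Last column: bfbbggfa$baga
Original string S is at sorted index 8

Answer: bfbbggfa$baga
8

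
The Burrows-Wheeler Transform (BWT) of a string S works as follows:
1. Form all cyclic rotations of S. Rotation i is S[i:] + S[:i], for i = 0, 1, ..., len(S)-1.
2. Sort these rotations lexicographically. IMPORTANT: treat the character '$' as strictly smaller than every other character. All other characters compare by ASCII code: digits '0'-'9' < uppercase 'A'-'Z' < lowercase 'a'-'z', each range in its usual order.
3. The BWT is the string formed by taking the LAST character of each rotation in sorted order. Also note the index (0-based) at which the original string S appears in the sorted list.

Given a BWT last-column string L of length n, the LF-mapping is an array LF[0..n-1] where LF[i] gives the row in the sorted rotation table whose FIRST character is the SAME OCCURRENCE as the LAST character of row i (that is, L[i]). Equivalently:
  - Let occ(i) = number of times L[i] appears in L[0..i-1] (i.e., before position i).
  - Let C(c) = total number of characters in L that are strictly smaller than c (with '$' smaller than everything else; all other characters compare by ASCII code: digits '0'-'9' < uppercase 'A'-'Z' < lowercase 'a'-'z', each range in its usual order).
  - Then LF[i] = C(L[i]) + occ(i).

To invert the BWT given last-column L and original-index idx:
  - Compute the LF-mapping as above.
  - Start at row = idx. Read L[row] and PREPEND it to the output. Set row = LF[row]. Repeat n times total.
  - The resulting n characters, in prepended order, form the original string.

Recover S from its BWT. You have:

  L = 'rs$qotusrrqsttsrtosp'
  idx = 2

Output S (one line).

LF mapping: 6 10 0 4 1 15 19 11 7 8 5 12 16 17 13 9 18 2 14 3
Walk LF starting at row 2, prepending L[row]:
  step 1: row=2, L[2]='$', prepend. Next row=LF[2]=0
  step 2: row=0, L[0]='r', prepend. Next row=LF[0]=6
  step 3: row=6, L[6]='u', prepend. Next row=LF[6]=19
  step 4: row=19, L[19]='p', prepend. Next row=LF[19]=3
  step 5: row=3, L[3]='q', prepend. Next row=LF[3]=4
  step 6: row=4, L[4]='o', prepend. Next row=LF[4]=1
  step 7: row=1, L[1]='s', prepend. Next row=LF[1]=10
  step 8: row=10, L[10]='q', prepend. Next row=LF[10]=5
  step 9: row=5, L[5]='t', prepend. Next row=LF[5]=15
  step 10: row=15, L[15]='r', prepend. Next row=LF[15]=9
  step 11: row=9, L[9]='r', prepend. Next row=LF[9]=8
  step 12: row=8, L[8]='r', prepend. Next row=LF[8]=7
  step 13: row=7, L[7]='s', prepend. Next row=LF[7]=11
  step 14: row=11, L[11]='s', prepend. Next row=LF[11]=12
  step 15: row=12, L[12]='t', prepend. Next row=LF[12]=16
  step 16: row=16, L[16]='t', prepend. Next row=LF[16]=18
  step 17: row=18, L[18]='s', prepend. Next row=LF[18]=14
  step 18: row=14, L[14]='s', prepend. Next row=LF[14]=13
  step 19: row=13, L[13]='t', prepend. Next row=LF[13]=17
  step 20: row=17, L[17]='o', prepend. Next row=LF[17]=2
Reversed output: otssttssrrrtqsoqpur$

Answer: otssttssrrrtqsoqpur$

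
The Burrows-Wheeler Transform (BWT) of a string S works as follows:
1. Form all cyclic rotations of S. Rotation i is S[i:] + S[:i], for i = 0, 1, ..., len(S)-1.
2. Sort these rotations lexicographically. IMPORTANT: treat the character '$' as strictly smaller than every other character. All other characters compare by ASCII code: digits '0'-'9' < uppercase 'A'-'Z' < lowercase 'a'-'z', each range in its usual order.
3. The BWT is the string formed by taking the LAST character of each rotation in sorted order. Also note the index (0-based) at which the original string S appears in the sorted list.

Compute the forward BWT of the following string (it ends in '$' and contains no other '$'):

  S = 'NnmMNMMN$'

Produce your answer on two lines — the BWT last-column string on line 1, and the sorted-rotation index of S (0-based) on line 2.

Answer: NNMmMM$nN
6

Derivation:
All 9 rotations (rotation i = S[i:]+S[:i]):
  rot[0] = NnmMNMMN$
  rot[1] = nmMNMMN$N
  rot[2] = mMNMMN$Nn
  rot[3] = MNMMN$Nnm
  rot[4] = NMMN$NnmM
  rot[5] = MMN$NnmMN
  rot[6] = MN$NnmMNM
  rot[7] = N$NnmMNMM
  rot[8] = $NnmMNMMN
Sorted (with $ < everything):
  sorted[0] = $NnmMNMMN  (last char: 'N')
  sorted[1] = MMN$NnmMN  (last char: 'N')
  sorted[2] = MN$NnmMNM  (last char: 'M')
  sorted[3] = MNMMN$Nnm  (last char: 'm')
  sorted[4] = N$NnmMNMM  (last char: 'M')
  sorted[5] = NMMN$NnmM  (last char: 'M')
  sorted[6] = NnmMNMMN$  (last char: '$')
  sorted[7] = mMNMMN$Nn  (last char: 'n')
  sorted[8] = nmMNMMN$N  (last char: 'N')
Last column: NNMmMM$nN
Original string S is at sorted index 6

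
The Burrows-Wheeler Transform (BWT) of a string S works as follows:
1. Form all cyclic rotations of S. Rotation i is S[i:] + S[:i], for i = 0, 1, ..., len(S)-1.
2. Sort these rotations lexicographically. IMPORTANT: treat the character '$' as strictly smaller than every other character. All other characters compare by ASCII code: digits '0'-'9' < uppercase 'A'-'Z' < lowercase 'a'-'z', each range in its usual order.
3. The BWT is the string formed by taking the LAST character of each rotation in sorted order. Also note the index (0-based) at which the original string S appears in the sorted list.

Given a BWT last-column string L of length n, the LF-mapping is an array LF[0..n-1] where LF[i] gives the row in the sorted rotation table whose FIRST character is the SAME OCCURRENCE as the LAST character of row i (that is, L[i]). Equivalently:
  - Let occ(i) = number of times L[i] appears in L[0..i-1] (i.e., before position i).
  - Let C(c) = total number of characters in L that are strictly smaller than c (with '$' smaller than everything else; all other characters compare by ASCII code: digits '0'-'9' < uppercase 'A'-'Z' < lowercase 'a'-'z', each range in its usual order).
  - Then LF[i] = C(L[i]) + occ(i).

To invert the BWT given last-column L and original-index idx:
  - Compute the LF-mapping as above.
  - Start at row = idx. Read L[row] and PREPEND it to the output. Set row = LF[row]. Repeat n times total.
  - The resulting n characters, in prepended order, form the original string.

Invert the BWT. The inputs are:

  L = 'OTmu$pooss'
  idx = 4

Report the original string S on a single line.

LF mapping: 1 2 3 9 0 6 4 5 7 8
Walk LF starting at row 4, prepending L[row]:
  step 1: row=4, L[4]='$', prepend. Next row=LF[4]=0
  step 2: row=0, L[0]='O', prepend. Next row=LF[0]=1
  step 3: row=1, L[1]='T', prepend. Next row=LF[1]=2
  step 4: row=2, L[2]='m', prepend. Next row=LF[2]=3
  step 5: row=3, L[3]='u', prepend. Next row=LF[3]=9
  step 6: row=9, L[9]='s', prepend. Next row=LF[9]=8
  step 7: row=8, L[8]='s', prepend. Next row=LF[8]=7
  step 8: row=7, L[7]='o', prepend. Next row=LF[7]=5
  step 9: row=5, L[5]='p', prepend. Next row=LF[5]=6
  step 10: row=6, L[6]='o', prepend. Next row=LF[6]=4
Reversed output: opossumTO$

Answer: opossumTO$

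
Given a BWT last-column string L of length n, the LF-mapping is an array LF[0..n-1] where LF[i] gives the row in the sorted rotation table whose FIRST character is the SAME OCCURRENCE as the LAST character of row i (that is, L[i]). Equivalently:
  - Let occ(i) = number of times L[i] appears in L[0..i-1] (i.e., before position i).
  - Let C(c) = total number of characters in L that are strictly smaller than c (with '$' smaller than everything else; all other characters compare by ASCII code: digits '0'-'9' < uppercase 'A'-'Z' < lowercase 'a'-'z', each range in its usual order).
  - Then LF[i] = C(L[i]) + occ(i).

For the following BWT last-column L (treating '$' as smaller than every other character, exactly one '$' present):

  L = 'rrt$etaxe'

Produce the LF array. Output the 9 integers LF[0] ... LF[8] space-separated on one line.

Char counts: '$':1, 'a':1, 'e':2, 'r':2, 't':2, 'x':1
C (first-col start): C('$')=0, C('a')=1, C('e')=2, C('r')=4, C('t')=6, C('x')=8
L[0]='r': occ=0, LF[0]=C('r')+0=4+0=4
L[1]='r': occ=1, LF[1]=C('r')+1=4+1=5
L[2]='t': occ=0, LF[2]=C('t')+0=6+0=6
L[3]='$': occ=0, LF[3]=C('$')+0=0+0=0
L[4]='e': occ=0, LF[4]=C('e')+0=2+0=2
L[5]='t': occ=1, LF[5]=C('t')+1=6+1=7
L[6]='a': occ=0, LF[6]=C('a')+0=1+0=1
L[7]='x': occ=0, LF[7]=C('x')+0=8+0=8
L[8]='e': occ=1, LF[8]=C('e')+1=2+1=3

Answer: 4 5 6 0 2 7 1 8 3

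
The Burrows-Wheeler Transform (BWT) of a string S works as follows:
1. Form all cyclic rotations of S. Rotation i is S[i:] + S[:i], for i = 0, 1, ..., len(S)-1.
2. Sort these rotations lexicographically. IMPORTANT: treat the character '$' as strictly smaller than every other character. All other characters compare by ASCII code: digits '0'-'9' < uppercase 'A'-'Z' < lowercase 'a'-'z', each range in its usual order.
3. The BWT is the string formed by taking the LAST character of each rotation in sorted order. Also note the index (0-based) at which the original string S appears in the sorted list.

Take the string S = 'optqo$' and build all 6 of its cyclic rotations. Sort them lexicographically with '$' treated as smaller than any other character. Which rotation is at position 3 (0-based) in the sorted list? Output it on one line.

All 6 rotations (rotation i = S[i:]+S[:i]):
  rot[0] = optqo$
  rot[1] = ptqo$o
  rot[2] = tqo$op
  rot[3] = qo$opt
  rot[4] = o$optq
  rot[5] = $optqo
Sorted (with $ < everything):
  sorted[0] = $optqo
  sorted[1] = o$optq
  sorted[2] = optqo$
  sorted[3] = ptqo$o
  sorted[4] = qo$opt
  sorted[5] = tqo$op
sorted[3] = ptqo$o

Answer: ptqo$o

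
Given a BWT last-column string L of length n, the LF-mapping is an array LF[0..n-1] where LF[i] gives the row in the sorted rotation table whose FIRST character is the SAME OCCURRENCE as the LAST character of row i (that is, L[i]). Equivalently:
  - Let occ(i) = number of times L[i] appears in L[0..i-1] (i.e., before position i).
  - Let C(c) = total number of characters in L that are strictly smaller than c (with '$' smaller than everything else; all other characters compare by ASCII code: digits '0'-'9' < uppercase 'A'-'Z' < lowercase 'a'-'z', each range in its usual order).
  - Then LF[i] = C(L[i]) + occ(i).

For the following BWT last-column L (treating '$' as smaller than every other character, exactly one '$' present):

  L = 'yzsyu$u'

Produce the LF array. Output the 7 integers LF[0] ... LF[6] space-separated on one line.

Char counts: '$':1, 's':1, 'u':2, 'y':2, 'z':1
C (first-col start): C('$')=0, C('s')=1, C('u')=2, C('y')=4, C('z')=6
L[0]='y': occ=0, LF[0]=C('y')+0=4+0=4
L[1]='z': occ=0, LF[1]=C('z')+0=6+0=6
L[2]='s': occ=0, LF[2]=C('s')+0=1+0=1
L[3]='y': occ=1, LF[3]=C('y')+1=4+1=5
L[4]='u': occ=0, LF[4]=C('u')+0=2+0=2
L[5]='$': occ=0, LF[5]=C('$')+0=0+0=0
L[6]='u': occ=1, LF[6]=C('u')+1=2+1=3

Answer: 4 6 1 5 2 0 3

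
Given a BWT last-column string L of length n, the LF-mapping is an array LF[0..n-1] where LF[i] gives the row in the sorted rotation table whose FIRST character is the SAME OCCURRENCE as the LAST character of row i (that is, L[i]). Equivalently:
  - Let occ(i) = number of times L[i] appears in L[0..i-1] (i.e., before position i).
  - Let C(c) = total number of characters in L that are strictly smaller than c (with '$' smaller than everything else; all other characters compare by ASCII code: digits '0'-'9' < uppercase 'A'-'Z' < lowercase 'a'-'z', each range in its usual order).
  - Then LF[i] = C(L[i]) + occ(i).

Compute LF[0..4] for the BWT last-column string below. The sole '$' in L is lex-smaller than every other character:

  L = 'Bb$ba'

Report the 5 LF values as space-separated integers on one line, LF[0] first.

Answer: 1 3 0 4 2

Derivation:
Char counts: '$':1, 'B':1, 'a':1, 'b':2
C (first-col start): C('$')=0, C('B')=1, C('a')=2, C('b')=3
L[0]='B': occ=0, LF[0]=C('B')+0=1+0=1
L[1]='b': occ=0, LF[1]=C('b')+0=3+0=3
L[2]='$': occ=0, LF[2]=C('$')+0=0+0=0
L[3]='b': occ=1, LF[3]=C('b')+1=3+1=4
L[4]='a': occ=0, LF[4]=C('a')+0=2+0=2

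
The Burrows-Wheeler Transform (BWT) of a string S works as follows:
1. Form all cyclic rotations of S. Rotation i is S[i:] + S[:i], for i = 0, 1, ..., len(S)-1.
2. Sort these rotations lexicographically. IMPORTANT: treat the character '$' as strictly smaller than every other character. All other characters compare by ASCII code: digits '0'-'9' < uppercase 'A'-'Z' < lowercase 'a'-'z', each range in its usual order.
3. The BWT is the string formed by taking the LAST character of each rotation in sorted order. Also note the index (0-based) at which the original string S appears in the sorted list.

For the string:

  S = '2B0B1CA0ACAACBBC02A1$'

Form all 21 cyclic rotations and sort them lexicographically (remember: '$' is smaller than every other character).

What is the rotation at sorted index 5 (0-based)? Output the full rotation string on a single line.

All 21 rotations (rotation i = S[i:]+S[:i]):
  rot[0] = 2B0B1CA0ACAACBBC02A1$
  rot[1] = B0B1CA0ACAACBBC02A1$2
  rot[2] = 0B1CA0ACAACBBC02A1$2B
  rot[3] = B1CA0ACAACBBC02A1$2B0
  rot[4] = 1CA0ACAACBBC02A1$2B0B
  rot[5] = CA0ACAACBBC02A1$2B0B1
  rot[6] = A0ACAACBBC02A1$2B0B1C
  rot[7] = 0ACAACBBC02A1$2B0B1CA
  rot[8] = ACAACBBC02A1$2B0B1CA0
  rot[9] = CAACBBC02A1$2B0B1CA0A
  rot[10] = AACBBC02A1$2B0B1CA0AC
  rot[11] = ACBBC02A1$2B0B1CA0ACA
  rot[12] = CBBC02A1$2B0B1CA0ACAA
  rot[13] = BBC02A1$2B0B1CA0ACAAC
  rot[14] = BC02A1$2B0B1CA0ACAACB
  rot[15] = C02A1$2B0B1CA0ACAACBB
  rot[16] = 02A1$2B0B1CA0ACAACBBC
  rot[17] = 2A1$2B0B1CA0ACAACBBC0
  rot[18] = A1$2B0B1CA0ACAACBBC02
  rot[19] = 1$2B0B1CA0ACAACBBC02A
  rot[20] = $2B0B1CA0ACAACBBC02A1
Sorted (with $ < everything):
  sorted[0] = $2B0B1CA0ACAACBBC02A1
  sorted[1] = 02A1$2B0B1CA0ACAACBBC
  sorted[2] = 0ACAACBBC02A1$2B0B1CA
  sorted[3] = 0B1CA0ACAACBBC02A1$2B
  sorted[4] = 1$2B0B1CA0ACAACBBC02A
  sorted[5] = 1CA0ACAACBBC02A1$2B0B
  sorted[6] = 2A1$2B0B1CA0ACAACBBC0
  sorted[7] = 2B0B1CA0ACAACBBC02A1$
  sorted[8] = A0ACAACBBC02A1$2B0B1C
  sorted[9] = A1$2B0B1CA0ACAACBBC02
  sorted[10] = AACBBC02A1$2B0B1CA0AC
  sorted[11] = ACAACBBC02A1$2B0B1CA0
  sorted[12] = ACBBC02A1$2B0B1CA0ACA
  sorted[13] = B0B1CA0ACAACBBC02A1$2
  sorted[14] = B1CA0ACAACBBC02A1$2B0
  sorted[15] = BBC02A1$2B0B1CA0ACAAC
  sorted[16] = BC02A1$2B0B1CA0ACAACB
  sorted[17] = C02A1$2B0B1CA0ACAACBB
  sorted[18] = CA0ACAACBBC02A1$2B0B1
  sorted[19] = CAACBBC02A1$2B0B1CA0A
  sorted[20] = CBBC02A1$2B0B1CA0ACAA
sorted[5] = 1CA0ACAACBBC02A1$2B0B

Answer: 1CA0ACAACBBC02A1$2B0B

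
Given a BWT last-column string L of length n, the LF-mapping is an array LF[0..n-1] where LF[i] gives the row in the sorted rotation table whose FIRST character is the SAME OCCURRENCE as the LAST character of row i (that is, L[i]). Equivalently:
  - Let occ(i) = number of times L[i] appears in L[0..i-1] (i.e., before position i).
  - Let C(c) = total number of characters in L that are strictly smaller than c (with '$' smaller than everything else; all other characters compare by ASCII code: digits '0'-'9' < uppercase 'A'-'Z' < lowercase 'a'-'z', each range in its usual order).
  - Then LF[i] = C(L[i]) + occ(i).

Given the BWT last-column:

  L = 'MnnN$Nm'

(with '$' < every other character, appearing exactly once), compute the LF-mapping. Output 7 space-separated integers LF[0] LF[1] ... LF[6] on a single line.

Answer: 1 5 6 2 0 3 4

Derivation:
Char counts: '$':1, 'M':1, 'N':2, 'm':1, 'n':2
C (first-col start): C('$')=0, C('M')=1, C('N')=2, C('m')=4, C('n')=5
L[0]='M': occ=0, LF[0]=C('M')+0=1+0=1
L[1]='n': occ=0, LF[1]=C('n')+0=5+0=5
L[2]='n': occ=1, LF[2]=C('n')+1=5+1=6
L[3]='N': occ=0, LF[3]=C('N')+0=2+0=2
L[4]='$': occ=0, LF[4]=C('$')+0=0+0=0
L[5]='N': occ=1, LF[5]=C('N')+1=2+1=3
L[6]='m': occ=0, LF[6]=C('m')+0=4+0=4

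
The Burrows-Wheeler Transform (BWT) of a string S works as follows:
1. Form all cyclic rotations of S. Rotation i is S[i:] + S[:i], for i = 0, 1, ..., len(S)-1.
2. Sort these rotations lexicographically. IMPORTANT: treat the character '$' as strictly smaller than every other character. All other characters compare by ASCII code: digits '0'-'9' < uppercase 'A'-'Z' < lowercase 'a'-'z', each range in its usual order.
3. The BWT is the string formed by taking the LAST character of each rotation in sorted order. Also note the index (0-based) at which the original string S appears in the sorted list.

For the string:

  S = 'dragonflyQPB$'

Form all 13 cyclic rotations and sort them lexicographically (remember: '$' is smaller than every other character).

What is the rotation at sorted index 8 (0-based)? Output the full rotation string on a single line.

Answer: lyQPB$dragonf

Derivation:
All 13 rotations (rotation i = S[i:]+S[:i]):
  rot[0] = dragonflyQPB$
  rot[1] = ragonflyQPB$d
  rot[2] = agonflyQPB$dr
  rot[3] = gonflyQPB$dra
  rot[4] = onflyQPB$drag
  rot[5] = nflyQPB$drago
  rot[6] = flyQPB$dragon
  rot[7] = lyQPB$dragonf
  rot[8] = yQPB$dragonfl
  rot[9] = QPB$dragonfly
  rot[10] = PB$dragonflyQ
  rot[11] = B$dragonflyQP
  rot[12] = $dragonflyQPB
Sorted (with $ < everything):
  sorted[0] = $dragonflyQPB
  sorted[1] = B$dragonflyQP
  sorted[2] = PB$dragonflyQ
  sorted[3] = QPB$dragonfly
  sorted[4] = agonflyQPB$dr
  sorted[5] = dragonflyQPB$
  sorted[6] = flyQPB$dragon
  sorted[7] = gonflyQPB$dra
  sorted[8] = lyQPB$dragonf
  sorted[9] = nflyQPB$drago
  sorted[10] = onflyQPB$drag
  sorted[11] = ragonflyQPB$d
  sorted[12] = yQPB$dragonfl
sorted[8] = lyQPB$dragonf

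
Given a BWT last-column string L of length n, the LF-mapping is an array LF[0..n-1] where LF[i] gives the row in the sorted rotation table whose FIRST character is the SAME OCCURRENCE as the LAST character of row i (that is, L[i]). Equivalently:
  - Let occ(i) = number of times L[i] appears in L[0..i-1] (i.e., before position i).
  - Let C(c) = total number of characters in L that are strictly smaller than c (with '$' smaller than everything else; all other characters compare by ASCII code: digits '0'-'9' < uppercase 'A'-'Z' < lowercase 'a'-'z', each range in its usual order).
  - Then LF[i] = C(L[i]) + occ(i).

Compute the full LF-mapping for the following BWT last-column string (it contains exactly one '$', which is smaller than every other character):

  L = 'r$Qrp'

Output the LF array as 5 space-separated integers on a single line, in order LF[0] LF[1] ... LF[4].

Answer: 3 0 1 4 2

Derivation:
Char counts: '$':1, 'Q':1, 'p':1, 'r':2
C (first-col start): C('$')=0, C('Q')=1, C('p')=2, C('r')=3
L[0]='r': occ=0, LF[0]=C('r')+0=3+0=3
L[1]='$': occ=0, LF[1]=C('$')+0=0+0=0
L[2]='Q': occ=0, LF[2]=C('Q')+0=1+0=1
L[3]='r': occ=1, LF[3]=C('r')+1=3+1=4
L[4]='p': occ=0, LF[4]=C('p')+0=2+0=2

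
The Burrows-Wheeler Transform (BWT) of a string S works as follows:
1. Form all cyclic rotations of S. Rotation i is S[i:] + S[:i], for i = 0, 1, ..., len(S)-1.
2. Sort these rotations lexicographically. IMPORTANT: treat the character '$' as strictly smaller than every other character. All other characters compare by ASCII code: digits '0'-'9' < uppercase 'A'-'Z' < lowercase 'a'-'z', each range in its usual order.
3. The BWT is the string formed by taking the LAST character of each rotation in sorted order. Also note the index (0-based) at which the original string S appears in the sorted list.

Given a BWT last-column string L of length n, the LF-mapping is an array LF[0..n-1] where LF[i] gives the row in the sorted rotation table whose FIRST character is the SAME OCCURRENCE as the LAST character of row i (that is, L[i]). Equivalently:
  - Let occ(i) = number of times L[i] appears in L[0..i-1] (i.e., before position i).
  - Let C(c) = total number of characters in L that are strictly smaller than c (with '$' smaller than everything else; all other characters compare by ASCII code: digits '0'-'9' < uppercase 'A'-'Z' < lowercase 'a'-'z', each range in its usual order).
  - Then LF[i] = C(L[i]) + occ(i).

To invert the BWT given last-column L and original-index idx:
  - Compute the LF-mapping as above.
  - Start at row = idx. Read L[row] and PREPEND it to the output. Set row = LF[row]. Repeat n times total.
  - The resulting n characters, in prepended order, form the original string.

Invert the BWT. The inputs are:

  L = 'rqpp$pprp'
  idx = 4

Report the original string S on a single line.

LF mapping: 7 6 1 2 0 3 4 8 5
Walk LF starting at row 4, prepending L[row]:
  step 1: row=4, L[4]='$', prepend. Next row=LF[4]=0
  step 2: row=0, L[0]='r', prepend. Next row=LF[0]=7
  step 3: row=7, L[7]='r', prepend. Next row=LF[7]=8
  step 4: row=8, L[8]='p', prepend. Next row=LF[8]=5
  step 5: row=5, L[5]='p', prepend. Next row=LF[5]=3
  step 6: row=3, L[3]='p', prepend. Next row=LF[3]=2
  step 7: row=2, L[2]='p', prepend. Next row=LF[2]=1
  step 8: row=1, L[1]='q', prepend. Next row=LF[1]=6
  step 9: row=6, L[6]='p', prepend. Next row=LF[6]=4
Reversed output: pqpppprr$

Answer: pqpppprr$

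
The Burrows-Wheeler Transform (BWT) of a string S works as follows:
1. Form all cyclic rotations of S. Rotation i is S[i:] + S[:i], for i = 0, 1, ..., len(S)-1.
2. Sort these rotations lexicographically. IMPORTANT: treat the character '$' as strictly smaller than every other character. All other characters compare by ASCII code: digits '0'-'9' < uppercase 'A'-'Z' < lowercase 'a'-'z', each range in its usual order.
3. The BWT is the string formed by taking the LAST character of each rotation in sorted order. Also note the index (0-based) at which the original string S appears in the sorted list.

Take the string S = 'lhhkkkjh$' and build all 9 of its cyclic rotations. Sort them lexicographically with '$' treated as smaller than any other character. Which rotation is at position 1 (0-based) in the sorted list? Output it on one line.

All 9 rotations (rotation i = S[i:]+S[:i]):
  rot[0] = lhhkkkjh$
  rot[1] = hhkkkjh$l
  rot[2] = hkkkjh$lh
  rot[3] = kkkjh$lhh
  rot[4] = kkjh$lhhk
  rot[5] = kjh$lhhkk
  rot[6] = jh$lhhkkk
  rot[7] = h$lhhkkkj
  rot[8] = $lhhkkkjh
Sorted (with $ < everything):
  sorted[0] = $lhhkkkjh
  sorted[1] = h$lhhkkkj
  sorted[2] = hhkkkjh$l
  sorted[3] = hkkkjh$lh
  sorted[4] = jh$lhhkkk
  sorted[5] = kjh$lhhkk
  sorted[6] = kkjh$lhhk
  sorted[7] = kkkjh$lhh
  sorted[8] = lhhkkkjh$
sorted[1] = h$lhhkkkj

Answer: h$lhhkkkj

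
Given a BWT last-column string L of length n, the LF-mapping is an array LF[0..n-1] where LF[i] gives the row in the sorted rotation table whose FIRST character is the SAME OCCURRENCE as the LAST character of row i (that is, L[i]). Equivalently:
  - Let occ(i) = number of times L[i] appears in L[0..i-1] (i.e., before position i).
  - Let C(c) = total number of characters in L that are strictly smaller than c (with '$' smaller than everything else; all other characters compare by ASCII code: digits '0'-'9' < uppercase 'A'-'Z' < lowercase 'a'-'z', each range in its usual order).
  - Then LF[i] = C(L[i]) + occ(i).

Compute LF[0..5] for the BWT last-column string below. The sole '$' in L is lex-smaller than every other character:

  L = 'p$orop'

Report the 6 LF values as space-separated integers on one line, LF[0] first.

Answer: 3 0 1 5 2 4

Derivation:
Char counts: '$':1, 'o':2, 'p':2, 'r':1
C (first-col start): C('$')=0, C('o')=1, C('p')=3, C('r')=5
L[0]='p': occ=0, LF[0]=C('p')+0=3+0=3
L[1]='$': occ=0, LF[1]=C('$')+0=0+0=0
L[2]='o': occ=0, LF[2]=C('o')+0=1+0=1
L[3]='r': occ=0, LF[3]=C('r')+0=5+0=5
L[4]='o': occ=1, LF[4]=C('o')+1=1+1=2
L[5]='p': occ=1, LF[5]=C('p')+1=3+1=4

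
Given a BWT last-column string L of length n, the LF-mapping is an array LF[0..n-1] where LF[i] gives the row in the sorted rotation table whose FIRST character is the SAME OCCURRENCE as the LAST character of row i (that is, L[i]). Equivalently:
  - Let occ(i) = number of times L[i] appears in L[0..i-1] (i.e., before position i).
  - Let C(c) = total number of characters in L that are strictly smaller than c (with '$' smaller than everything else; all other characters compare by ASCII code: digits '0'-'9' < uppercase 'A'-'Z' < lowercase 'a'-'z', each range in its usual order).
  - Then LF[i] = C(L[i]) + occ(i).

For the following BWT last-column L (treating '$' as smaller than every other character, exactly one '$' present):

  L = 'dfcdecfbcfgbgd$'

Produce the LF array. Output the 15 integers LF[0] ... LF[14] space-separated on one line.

Char counts: '$':1, 'b':2, 'c':3, 'd':3, 'e':1, 'f':3, 'g':2
C (first-col start): C('$')=0, C('b')=1, C('c')=3, C('d')=6, C('e')=9, C('f')=10, C('g')=13
L[0]='d': occ=0, LF[0]=C('d')+0=6+0=6
L[1]='f': occ=0, LF[1]=C('f')+0=10+0=10
L[2]='c': occ=0, LF[2]=C('c')+0=3+0=3
L[3]='d': occ=1, LF[3]=C('d')+1=6+1=7
L[4]='e': occ=0, LF[4]=C('e')+0=9+0=9
L[5]='c': occ=1, LF[5]=C('c')+1=3+1=4
L[6]='f': occ=1, LF[6]=C('f')+1=10+1=11
L[7]='b': occ=0, LF[7]=C('b')+0=1+0=1
L[8]='c': occ=2, LF[8]=C('c')+2=3+2=5
L[9]='f': occ=2, LF[9]=C('f')+2=10+2=12
L[10]='g': occ=0, LF[10]=C('g')+0=13+0=13
L[11]='b': occ=1, LF[11]=C('b')+1=1+1=2
L[12]='g': occ=1, LF[12]=C('g')+1=13+1=14
L[13]='d': occ=2, LF[13]=C('d')+2=6+2=8
L[14]='$': occ=0, LF[14]=C('$')+0=0+0=0

Answer: 6 10 3 7 9 4 11 1 5 12 13 2 14 8 0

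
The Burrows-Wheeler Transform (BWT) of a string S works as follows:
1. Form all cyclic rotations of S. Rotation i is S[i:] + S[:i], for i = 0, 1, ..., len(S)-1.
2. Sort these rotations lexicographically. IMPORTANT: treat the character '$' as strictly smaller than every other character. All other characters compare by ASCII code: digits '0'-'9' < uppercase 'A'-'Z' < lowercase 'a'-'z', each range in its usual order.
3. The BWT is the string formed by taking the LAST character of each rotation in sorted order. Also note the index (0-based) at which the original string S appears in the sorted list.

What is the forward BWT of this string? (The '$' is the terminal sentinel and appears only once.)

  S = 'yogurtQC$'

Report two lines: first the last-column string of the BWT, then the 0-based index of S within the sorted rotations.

All 9 rotations (rotation i = S[i:]+S[:i]):
  rot[0] = yogurtQC$
  rot[1] = ogurtQC$y
  rot[2] = gurtQC$yo
  rot[3] = urtQC$yog
  rot[4] = rtQC$yogu
  rot[5] = tQC$yogur
  rot[6] = QC$yogurt
  rot[7] = C$yogurtQ
  rot[8] = $yogurtQC
Sorted (with $ < everything):
  sorted[0] = $yogurtQC  (last char: 'C')
  sorted[1] = C$yogurtQ  (last char: 'Q')
  sorted[2] = QC$yogurt  (last char: 't')
  sorted[3] = gurtQC$yo  (last char: 'o')
  sorted[4] = ogurtQC$y  (last char: 'y')
  sorted[5] = rtQC$yogu  (last char: 'u')
  sorted[6] = tQC$yogur  (last char: 'r')
  sorted[7] = urtQC$yog  (last char: 'g')
  sorted[8] = yogurtQC$  (last char: '$')
Last column: CQtoyurg$
Original string S is at sorted index 8

Answer: CQtoyurg$
8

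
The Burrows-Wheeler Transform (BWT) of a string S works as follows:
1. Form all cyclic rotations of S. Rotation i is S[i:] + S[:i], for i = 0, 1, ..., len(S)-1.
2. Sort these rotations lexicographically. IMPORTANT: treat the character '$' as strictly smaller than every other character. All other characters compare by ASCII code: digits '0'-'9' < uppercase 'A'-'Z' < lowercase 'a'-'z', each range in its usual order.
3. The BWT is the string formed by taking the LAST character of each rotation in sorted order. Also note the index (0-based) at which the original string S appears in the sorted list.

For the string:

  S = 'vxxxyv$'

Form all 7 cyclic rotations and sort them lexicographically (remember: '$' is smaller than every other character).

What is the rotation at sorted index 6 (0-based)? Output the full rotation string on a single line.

Answer: yv$vxxx

Derivation:
All 7 rotations (rotation i = S[i:]+S[:i]):
  rot[0] = vxxxyv$
  rot[1] = xxxyv$v
  rot[2] = xxyv$vx
  rot[3] = xyv$vxx
  rot[4] = yv$vxxx
  rot[5] = v$vxxxy
  rot[6] = $vxxxyv
Sorted (with $ < everything):
  sorted[0] = $vxxxyv
  sorted[1] = v$vxxxy
  sorted[2] = vxxxyv$
  sorted[3] = xxxyv$v
  sorted[4] = xxyv$vx
  sorted[5] = xyv$vxx
  sorted[6] = yv$vxxx
sorted[6] = yv$vxxx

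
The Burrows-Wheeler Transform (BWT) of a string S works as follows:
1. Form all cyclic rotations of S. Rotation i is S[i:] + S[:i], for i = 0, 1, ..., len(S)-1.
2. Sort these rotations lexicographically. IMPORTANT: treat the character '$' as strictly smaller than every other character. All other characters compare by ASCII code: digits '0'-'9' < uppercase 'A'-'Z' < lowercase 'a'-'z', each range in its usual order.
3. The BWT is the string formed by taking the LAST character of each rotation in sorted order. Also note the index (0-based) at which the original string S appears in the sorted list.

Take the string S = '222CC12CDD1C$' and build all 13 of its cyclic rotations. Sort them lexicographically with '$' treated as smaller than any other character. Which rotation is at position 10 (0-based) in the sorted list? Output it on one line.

Answer: CDD1C$222CC12

Derivation:
All 13 rotations (rotation i = S[i:]+S[:i]):
  rot[0] = 222CC12CDD1C$
  rot[1] = 22CC12CDD1C$2
  rot[2] = 2CC12CDD1C$22
  rot[3] = CC12CDD1C$222
  rot[4] = C12CDD1C$222C
  rot[5] = 12CDD1C$222CC
  rot[6] = 2CDD1C$222CC1
  rot[7] = CDD1C$222CC12
  rot[8] = DD1C$222CC12C
  rot[9] = D1C$222CC12CD
  rot[10] = 1C$222CC12CDD
  rot[11] = C$222CC12CDD1
  rot[12] = $222CC12CDD1C
Sorted (with $ < everything):
  sorted[0] = $222CC12CDD1C
  sorted[1] = 12CDD1C$222CC
  sorted[2] = 1C$222CC12CDD
  sorted[3] = 222CC12CDD1C$
  sorted[4] = 22CC12CDD1C$2
  sorted[5] = 2CC12CDD1C$22
  sorted[6] = 2CDD1C$222CC1
  sorted[7] = C$222CC12CDD1
  sorted[8] = C12CDD1C$222C
  sorted[9] = CC12CDD1C$222
  sorted[10] = CDD1C$222CC12
  sorted[11] = D1C$222CC12CD
  sorted[12] = DD1C$222CC12C
sorted[10] = CDD1C$222CC12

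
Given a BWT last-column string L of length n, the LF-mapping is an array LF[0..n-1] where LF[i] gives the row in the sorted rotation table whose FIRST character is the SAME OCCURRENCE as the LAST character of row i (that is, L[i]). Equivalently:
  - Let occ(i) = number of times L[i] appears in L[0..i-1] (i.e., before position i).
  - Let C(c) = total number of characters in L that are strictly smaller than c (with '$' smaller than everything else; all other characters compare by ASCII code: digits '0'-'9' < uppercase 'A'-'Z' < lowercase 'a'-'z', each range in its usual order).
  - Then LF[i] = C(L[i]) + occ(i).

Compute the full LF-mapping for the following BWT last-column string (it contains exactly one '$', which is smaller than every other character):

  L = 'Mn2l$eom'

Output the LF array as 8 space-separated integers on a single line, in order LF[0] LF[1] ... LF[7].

Char counts: '$':1, '2':1, 'M':1, 'e':1, 'l':1, 'm':1, 'n':1, 'o':1
C (first-col start): C('$')=0, C('2')=1, C('M')=2, C('e')=3, C('l')=4, C('m')=5, C('n')=6, C('o')=7
L[0]='M': occ=0, LF[0]=C('M')+0=2+0=2
L[1]='n': occ=0, LF[1]=C('n')+0=6+0=6
L[2]='2': occ=0, LF[2]=C('2')+0=1+0=1
L[3]='l': occ=0, LF[3]=C('l')+0=4+0=4
L[4]='$': occ=0, LF[4]=C('$')+0=0+0=0
L[5]='e': occ=0, LF[5]=C('e')+0=3+0=3
L[6]='o': occ=0, LF[6]=C('o')+0=7+0=7
L[7]='m': occ=0, LF[7]=C('m')+0=5+0=5

Answer: 2 6 1 4 0 3 7 5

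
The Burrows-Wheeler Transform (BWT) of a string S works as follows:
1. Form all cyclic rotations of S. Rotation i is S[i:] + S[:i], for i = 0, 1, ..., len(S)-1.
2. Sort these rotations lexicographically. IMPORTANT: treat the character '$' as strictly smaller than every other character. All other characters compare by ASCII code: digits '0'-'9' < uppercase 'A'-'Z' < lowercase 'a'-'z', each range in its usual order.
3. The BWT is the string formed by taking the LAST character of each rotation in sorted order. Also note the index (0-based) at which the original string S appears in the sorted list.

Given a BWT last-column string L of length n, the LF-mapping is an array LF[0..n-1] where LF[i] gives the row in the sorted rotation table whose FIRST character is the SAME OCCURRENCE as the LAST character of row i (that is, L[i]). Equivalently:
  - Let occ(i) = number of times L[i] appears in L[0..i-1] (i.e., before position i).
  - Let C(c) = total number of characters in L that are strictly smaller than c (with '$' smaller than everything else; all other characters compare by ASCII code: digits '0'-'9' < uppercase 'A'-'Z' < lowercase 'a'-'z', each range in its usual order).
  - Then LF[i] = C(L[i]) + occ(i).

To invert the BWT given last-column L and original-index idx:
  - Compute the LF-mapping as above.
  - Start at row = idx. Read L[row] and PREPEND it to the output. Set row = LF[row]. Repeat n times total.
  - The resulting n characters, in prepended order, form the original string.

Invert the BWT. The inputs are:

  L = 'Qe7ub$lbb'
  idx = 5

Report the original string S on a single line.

LF mapping: 2 6 1 8 3 0 7 4 5
Walk LF starting at row 5, prepending L[row]:
  step 1: row=5, L[5]='$', prepend. Next row=LF[5]=0
  step 2: row=0, L[0]='Q', prepend. Next row=LF[0]=2
  step 3: row=2, L[2]='7', prepend. Next row=LF[2]=1
  step 4: row=1, L[1]='e', prepend. Next row=LF[1]=6
  step 5: row=6, L[6]='l', prepend. Next row=LF[6]=7
  step 6: row=7, L[7]='b', prepend. Next row=LF[7]=4
  step 7: row=4, L[4]='b', prepend. Next row=LF[4]=3
  step 8: row=3, L[3]='u', prepend. Next row=LF[3]=8
  step 9: row=8, L[8]='b', prepend. Next row=LF[8]=5
Reversed output: bubble7Q$

Answer: bubble7Q$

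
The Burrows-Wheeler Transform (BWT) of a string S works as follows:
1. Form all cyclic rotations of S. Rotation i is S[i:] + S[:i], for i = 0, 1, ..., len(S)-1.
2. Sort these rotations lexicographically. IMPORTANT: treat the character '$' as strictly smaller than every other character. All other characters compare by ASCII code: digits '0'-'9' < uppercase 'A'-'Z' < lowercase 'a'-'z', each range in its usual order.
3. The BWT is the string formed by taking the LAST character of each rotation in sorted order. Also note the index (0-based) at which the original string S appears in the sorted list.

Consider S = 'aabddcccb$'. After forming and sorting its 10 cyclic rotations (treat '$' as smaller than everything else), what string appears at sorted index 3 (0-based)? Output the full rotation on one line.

All 10 rotations (rotation i = S[i:]+S[:i]):
  rot[0] = aabddcccb$
  rot[1] = abddcccb$a
  rot[2] = bddcccb$aa
  rot[3] = ddcccb$aab
  rot[4] = dcccb$aabd
  rot[5] = cccb$aabdd
  rot[6] = ccb$aabddc
  rot[7] = cb$aabddcc
  rot[8] = b$aabddccc
  rot[9] = $aabddcccb
Sorted (with $ < everything):
  sorted[0] = $aabddcccb
  sorted[1] = aabddcccb$
  sorted[2] = abddcccb$a
  sorted[3] = b$aabddccc
  sorted[4] = bddcccb$aa
  sorted[5] = cb$aabddcc
  sorted[6] = ccb$aabddc
  sorted[7] = cccb$aabdd
  sorted[8] = dcccb$aabd
  sorted[9] = ddcccb$aab
sorted[3] = b$aabddccc

Answer: b$aabddccc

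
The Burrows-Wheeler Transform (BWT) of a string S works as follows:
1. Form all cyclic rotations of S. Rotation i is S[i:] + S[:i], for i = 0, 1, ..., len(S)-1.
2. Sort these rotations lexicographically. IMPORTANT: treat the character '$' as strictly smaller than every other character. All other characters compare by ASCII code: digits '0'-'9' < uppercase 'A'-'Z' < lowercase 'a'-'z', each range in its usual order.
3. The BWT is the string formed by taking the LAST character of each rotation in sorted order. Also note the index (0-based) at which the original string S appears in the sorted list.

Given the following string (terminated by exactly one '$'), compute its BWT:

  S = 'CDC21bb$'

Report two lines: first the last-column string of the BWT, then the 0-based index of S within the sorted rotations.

Answer: b2CD$Cb1
4

Derivation:
All 8 rotations (rotation i = S[i:]+S[:i]):
  rot[0] = CDC21bb$
  rot[1] = DC21bb$C
  rot[2] = C21bb$CD
  rot[3] = 21bb$CDC
  rot[4] = 1bb$CDC2
  rot[5] = bb$CDC21
  rot[6] = b$CDC21b
  rot[7] = $CDC21bb
Sorted (with $ < everything):
  sorted[0] = $CDC21bb  (last char: 'b')
  sorted[1] = 1bb$CDC2  (last char: '2')
  sorted[2] = 21bb$CDC  (last char: 'C')
  sorted[3] = C21bb$CD  (last char: 'D')
  sorted[4] = CDC21bb$  (last char: '$')
  sorted[5] = DC21bb$C  (last char: 'C')
  sorted[6] = b$CDC21b  (last char: 'b')
  sorted[7] = bb$CDC21  (last char: '1')
Last column: b2CD$Cb1
Original string S is at sorted index 4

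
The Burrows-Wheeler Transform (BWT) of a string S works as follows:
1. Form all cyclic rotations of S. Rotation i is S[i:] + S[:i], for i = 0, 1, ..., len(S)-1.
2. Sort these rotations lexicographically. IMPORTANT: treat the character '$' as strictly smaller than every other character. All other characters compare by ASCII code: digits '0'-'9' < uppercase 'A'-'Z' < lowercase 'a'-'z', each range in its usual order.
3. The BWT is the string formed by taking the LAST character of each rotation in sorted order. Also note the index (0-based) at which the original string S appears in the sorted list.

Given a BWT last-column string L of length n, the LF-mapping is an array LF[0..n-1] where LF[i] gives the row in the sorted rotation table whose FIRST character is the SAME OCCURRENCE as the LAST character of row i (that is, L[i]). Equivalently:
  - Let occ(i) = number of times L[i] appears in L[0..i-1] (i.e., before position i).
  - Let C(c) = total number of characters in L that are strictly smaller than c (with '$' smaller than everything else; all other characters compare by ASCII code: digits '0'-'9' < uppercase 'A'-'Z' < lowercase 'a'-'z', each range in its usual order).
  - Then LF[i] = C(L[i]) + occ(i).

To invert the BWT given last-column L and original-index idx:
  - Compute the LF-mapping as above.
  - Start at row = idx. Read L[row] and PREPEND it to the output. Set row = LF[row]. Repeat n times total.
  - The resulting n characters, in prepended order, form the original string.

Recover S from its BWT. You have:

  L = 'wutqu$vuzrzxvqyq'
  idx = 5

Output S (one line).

Answer: tqyzuurvuqqzvxw$

Derivation:
LF mapping: 11 6 5 1 7 0 9 8 14 4 15 12 10 2 13 3
Walk LF starting at row 5, prepending L[row]:
  step 1: row=5, L[5]='$', prepend. Next row=LF[5]=0
  step 2: row=0, L[0]='w', prepend. Next row=LF[0]=11
  step 3: row=11, L[11]='x', prepend. Next row=LF[11]=12
  step 4: row=12, L[12]='v', prepend. Next row=LF[12]=10
  step 5: row=10, L[10]='z', prepend. Next row=LF[10]=15
  step 6: row=15, L[15]='q', prepend. Next row=LF[15]=3
  step 7: row=3, L[3]='q', prepend. Next row=LF[3]=1
  step 8: row=1, L[1]='u', prepend. Next row=LF[1]=6
  step 9: row=6, L[6]='v', prepend. Next row=LF[6]=9
  step 10: row=9, L[9]='r', prepend. Next row=LF[9]=4
  step 11: row=4, L[4]='u', prepend. Next row=LF[4]=7
  step 12: row=7, L[7]='u', prepend. Next row=LF[7]=8
  step 13: row=8, L[8]='z', prepend. Next row=LF[8]=14
  step 14: row=14, L[14]='y', prepend. Next row=LF[14]=13
  step 15: row=13, L[13]='q', prepend. Next row=LF[13]=2
  step 16: row=2, L[2]='t', prepend. Next row=LF[2]=5
Reversed output: tqyzuurvuqqzvxw$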